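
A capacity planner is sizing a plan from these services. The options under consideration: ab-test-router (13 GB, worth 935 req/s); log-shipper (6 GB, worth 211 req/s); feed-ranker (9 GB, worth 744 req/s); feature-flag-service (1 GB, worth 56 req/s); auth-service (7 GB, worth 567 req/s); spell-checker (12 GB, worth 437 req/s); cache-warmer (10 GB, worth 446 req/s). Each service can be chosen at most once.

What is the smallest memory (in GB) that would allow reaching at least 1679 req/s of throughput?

Need the lightest bundle worth ≥ 1679.
ab-test-router + feed-ranker reaches 1679 using 22 GB.
Any bundle with less than 22 GB falls short of 1679.

22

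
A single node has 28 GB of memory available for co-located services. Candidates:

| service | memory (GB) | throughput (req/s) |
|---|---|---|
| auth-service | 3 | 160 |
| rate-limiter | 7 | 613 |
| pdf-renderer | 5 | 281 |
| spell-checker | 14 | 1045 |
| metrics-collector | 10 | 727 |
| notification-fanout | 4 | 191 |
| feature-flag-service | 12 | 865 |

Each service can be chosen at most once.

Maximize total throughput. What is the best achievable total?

By throughput per GB: rate-limiter 87.57, spell-checker 74.64, metrics-collector 72.70, feature-flag-service 72.08 lead.
Taking the top-ratio services first gives rate-limiter + pdf-renderer + spell-checker for 1939 (26 GB).
Dropping pdf-renderer frees 5 GB; slotting in auth-service + notification-fanout (7 GB) lifts the total to 2009 at 28 GB.
Next best is spell-checker + metrics-collector + notification-fanout at 1963 (28 GB) — short by 46.

2009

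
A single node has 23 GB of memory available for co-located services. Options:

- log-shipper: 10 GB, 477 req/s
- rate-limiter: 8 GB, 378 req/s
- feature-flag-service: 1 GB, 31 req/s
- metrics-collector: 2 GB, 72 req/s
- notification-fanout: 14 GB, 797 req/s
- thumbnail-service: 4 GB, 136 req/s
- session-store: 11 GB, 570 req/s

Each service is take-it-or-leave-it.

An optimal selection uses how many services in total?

3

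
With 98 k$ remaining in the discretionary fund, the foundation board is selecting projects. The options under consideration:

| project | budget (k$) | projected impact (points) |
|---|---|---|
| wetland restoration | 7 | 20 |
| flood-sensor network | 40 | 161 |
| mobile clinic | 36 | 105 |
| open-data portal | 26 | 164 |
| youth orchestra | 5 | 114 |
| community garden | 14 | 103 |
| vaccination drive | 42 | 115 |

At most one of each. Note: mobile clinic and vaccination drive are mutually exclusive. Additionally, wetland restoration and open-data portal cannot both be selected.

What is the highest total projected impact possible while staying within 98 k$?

542

Flood-sensor network + open-data portal + youth orchestra + community garden uses 85 of the 98 k$ and totals 542.
That's the maximum — no feasible swap from here does better than 542.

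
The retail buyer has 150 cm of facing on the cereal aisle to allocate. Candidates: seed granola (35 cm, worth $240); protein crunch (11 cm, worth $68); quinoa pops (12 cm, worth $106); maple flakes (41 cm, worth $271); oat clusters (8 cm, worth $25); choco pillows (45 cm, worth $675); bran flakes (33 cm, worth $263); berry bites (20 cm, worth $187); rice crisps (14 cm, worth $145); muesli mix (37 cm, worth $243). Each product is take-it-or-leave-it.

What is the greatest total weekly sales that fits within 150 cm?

1513

Density check — choco pillows 15.00, rice crisps 10.36, berry bites 9.35, quinoa pops 8.83 are the best per cm.
The ratio heuristic lands on protein crunch + quinoa pops + oat clusters + choco pillows + bran flakes + berry bites + rice crisps (1469) but leaves 7 cm idle.
The 31 cm tied up in protein crunch and quinoa pops and oat clusters is better spent on muesli mix — total rises to 1513 (149 cm).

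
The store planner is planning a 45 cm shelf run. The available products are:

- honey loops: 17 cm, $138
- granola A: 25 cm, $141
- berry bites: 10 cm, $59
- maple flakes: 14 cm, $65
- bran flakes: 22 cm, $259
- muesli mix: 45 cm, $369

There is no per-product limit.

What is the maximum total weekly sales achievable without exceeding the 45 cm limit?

518

2×bran flakes uses 44 of the 45 cm and totals 518.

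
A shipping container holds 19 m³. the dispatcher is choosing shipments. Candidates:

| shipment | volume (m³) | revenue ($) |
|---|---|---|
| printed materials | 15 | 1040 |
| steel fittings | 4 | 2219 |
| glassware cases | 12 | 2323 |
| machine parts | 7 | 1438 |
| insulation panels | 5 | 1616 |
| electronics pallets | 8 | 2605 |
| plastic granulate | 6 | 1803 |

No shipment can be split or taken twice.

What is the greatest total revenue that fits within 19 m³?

6627

Greedy by ratio would take steel fittings + insulation panels + electronics pallets: 17 m³ used, total 6440.
The 5 m³ tied up in insulation panels is better spent on plastic granulate — total rises to 6627 (18 m³).
Runner-up steel fittings + insulation panels + electronics pallets tops out at 6440.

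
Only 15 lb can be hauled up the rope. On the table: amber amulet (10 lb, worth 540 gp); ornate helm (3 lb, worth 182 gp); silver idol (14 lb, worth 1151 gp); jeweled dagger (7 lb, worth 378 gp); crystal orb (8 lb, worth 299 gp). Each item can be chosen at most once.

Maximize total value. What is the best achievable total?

Best packing: silver idol — 14 lb, 1151 total.

1151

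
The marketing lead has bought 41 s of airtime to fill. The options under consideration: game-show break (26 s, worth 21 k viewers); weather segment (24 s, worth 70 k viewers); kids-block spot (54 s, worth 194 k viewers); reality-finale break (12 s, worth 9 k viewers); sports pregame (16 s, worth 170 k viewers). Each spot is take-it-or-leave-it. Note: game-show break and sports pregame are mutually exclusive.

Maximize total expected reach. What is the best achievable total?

Density check — sports pregame 10.62, kids-block spot 3.59, weather segment 2.92, game-show break 0.81 are the best per s.
The ratio ordering already packs tightly: weather segment + sports pregame, 40 s, 240.

240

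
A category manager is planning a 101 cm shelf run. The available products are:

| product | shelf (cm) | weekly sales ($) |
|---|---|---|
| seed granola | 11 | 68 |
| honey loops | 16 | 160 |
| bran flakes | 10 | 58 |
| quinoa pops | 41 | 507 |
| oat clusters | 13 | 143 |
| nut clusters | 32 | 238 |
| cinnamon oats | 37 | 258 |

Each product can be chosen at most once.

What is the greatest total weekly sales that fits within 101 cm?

973

Ranking by ratio (weekly sales/cm): quinoa pops 12.37, oat clusters 11.00, honey loops 10.00.
The ratio heuristic lands on seed granola + honey loops + bran flakes + quinoa pops + oat clusters (936) but leaves 10 cm idle.
Dropping bran flakes and oat clusters frees 23 cm; slotting in nut clusters (32 cm) lifts the total to 973 at 100 cm.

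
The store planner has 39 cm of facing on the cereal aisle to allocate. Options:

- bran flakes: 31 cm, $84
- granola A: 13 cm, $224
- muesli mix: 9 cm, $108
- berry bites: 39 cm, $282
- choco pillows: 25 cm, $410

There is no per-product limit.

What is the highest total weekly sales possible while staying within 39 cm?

By weekly sales per cm: granola A 17.23, choco pillows 16.40, muesli mix 12.00 lead.
Taking 3×granola A: 39 cm used, 672 in weekly sales.
No other feasible combination exceeds 672.

672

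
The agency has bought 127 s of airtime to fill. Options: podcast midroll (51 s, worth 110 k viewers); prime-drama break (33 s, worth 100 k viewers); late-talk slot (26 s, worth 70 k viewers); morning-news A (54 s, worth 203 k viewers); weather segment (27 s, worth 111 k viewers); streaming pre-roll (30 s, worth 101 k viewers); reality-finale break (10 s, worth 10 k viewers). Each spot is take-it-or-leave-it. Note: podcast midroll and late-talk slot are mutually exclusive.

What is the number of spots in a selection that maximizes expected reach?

Best achievable expected reach is 425.
For example morning-news A + weather segment + streaming pre-roll + reality-finale break achieves it, using 121 s.
Every optimal selection uses 4 spots.

4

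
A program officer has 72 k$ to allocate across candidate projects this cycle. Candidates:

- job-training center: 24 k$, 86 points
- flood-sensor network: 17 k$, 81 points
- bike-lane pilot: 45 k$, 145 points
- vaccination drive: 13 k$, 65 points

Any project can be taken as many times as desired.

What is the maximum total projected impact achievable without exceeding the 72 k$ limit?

341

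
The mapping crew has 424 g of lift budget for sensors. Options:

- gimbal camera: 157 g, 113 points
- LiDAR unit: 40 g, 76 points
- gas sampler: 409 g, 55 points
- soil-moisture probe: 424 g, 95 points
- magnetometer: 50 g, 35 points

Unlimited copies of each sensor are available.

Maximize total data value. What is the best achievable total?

760

10×LiDAR unit uses 400 of the 424 g and totals 760.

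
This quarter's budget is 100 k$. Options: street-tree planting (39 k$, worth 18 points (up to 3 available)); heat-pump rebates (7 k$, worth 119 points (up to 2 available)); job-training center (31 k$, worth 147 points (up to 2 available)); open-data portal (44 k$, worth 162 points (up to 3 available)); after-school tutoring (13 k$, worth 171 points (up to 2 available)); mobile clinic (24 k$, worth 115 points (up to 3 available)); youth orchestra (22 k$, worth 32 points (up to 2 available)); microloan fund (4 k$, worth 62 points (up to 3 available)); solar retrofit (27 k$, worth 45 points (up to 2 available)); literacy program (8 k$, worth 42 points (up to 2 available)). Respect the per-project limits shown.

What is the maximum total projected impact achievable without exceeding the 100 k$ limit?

Taking the top-ratio projects first gives 2×heat-pump rebates + 2×after-school tutoring + mobile clinic + 3×microloan fund + 2×literacy program for 965 (92 k$).
The 24 k$ tied up in mobile clinic is better spent on job-training center — total rises to 997 (99 k$).
Every other selection either busts 100 k$ or exceeds an availability limit or fails to beat 997.

997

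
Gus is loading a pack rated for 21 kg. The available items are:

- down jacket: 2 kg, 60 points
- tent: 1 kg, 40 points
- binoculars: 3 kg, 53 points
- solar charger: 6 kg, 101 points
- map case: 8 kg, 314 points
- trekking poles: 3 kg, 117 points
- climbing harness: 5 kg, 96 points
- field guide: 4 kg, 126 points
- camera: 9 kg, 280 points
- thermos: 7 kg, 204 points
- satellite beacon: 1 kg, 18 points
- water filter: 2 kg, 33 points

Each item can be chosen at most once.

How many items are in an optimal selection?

4

Best achievable utility is 751.
For example tent + map case + trekking poles + camera achieves it, using 21 kg.
Any selection reaching 751 contains exactly 4 items.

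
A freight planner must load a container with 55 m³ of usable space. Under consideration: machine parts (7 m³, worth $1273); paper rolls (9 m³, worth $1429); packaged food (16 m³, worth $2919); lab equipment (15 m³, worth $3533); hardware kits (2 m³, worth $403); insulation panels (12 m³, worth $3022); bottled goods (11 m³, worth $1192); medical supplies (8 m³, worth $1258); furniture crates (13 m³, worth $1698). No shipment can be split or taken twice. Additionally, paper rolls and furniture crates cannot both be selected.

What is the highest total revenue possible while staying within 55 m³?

11306

The ratio heuristic lands on machine parts + packaged food + lab equipment + hardware kits + insulation panels (11150) but leaves 3 m³ idle.
Replace machine parts with paper rolls: the trade gains 156 net, giving 11306 at 54 m³.
No other feasible combination exceeds 11306.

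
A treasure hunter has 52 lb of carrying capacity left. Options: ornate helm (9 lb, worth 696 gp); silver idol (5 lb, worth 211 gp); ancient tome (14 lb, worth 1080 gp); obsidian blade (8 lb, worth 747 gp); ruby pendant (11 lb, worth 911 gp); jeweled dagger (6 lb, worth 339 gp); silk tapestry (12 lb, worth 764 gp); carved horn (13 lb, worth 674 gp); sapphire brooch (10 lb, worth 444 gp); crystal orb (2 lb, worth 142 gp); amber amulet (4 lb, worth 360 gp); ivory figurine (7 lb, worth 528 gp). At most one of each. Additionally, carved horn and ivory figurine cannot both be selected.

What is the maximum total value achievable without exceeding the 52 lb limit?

4133

Filling by ratio: ornate helm + ancient tome + obsidian blade + ruby pendant + crystal orb + amber amulet for 3936, with 4 lb left unused.
Replace crystal orb with jeweled dagger: the trade gains 197 net, giving 4133 at 52 lb.
The closest alternative, ancient tome + obsidian blade + ruby pendant + jeweled dagger + crystal orb + amber amulet + ivory figurine, reaches only 4107.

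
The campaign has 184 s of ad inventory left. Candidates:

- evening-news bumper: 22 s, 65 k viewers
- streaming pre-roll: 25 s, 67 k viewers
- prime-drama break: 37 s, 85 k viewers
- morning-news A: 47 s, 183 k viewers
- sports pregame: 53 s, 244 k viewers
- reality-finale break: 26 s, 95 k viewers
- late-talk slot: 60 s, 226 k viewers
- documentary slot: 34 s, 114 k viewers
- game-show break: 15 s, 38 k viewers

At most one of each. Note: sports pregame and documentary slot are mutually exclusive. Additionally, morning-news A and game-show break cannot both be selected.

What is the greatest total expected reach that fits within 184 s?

718

Density check — sports pregame 4.60, morning-news A 3.89, late-talk slot 3.77 are the best per s.
Evening-news bumper + morning-news A + sports pregame + late-talk slot uses 182 of the 184 s and totals 718.
Every other selection either busts 184 s or breaks a pairing rule or fails to beat 718.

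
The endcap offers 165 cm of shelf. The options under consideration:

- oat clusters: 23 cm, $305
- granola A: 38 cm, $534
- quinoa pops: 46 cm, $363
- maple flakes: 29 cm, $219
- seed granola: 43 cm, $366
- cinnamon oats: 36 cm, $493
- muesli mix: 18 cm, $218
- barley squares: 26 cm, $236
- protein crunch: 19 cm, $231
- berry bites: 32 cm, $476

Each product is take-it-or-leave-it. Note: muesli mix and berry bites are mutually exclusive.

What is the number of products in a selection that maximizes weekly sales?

5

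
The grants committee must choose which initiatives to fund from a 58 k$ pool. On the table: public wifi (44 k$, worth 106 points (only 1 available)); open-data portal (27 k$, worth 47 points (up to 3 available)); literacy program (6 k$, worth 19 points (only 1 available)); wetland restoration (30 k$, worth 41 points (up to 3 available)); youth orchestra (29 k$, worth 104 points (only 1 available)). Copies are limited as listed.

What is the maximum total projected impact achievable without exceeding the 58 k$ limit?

151

Taking the top-ratio projects first gives literacy program + youth orchestra for 123 (35 k$).
Replace literacy program with open-data portal: the trade gains 28 net, giving 151 at 56 k$.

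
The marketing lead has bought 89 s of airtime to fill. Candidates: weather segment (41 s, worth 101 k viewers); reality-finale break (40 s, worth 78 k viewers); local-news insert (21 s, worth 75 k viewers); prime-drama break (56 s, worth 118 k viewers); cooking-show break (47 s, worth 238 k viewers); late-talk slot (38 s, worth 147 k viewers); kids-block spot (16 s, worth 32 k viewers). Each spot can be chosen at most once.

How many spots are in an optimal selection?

2

Optimal total is 385.
cooking-show break + late-talk slot hits 385 at 85 s.
Any selection reaching 385 contains exactly 2 spots.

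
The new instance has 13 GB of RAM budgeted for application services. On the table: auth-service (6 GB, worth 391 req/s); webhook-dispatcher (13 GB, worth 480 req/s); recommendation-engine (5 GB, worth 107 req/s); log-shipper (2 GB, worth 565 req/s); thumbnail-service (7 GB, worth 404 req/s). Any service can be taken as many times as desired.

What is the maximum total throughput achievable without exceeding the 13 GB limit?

3390

Best packing: 6×log-shipper — 12 GB, 3390 total.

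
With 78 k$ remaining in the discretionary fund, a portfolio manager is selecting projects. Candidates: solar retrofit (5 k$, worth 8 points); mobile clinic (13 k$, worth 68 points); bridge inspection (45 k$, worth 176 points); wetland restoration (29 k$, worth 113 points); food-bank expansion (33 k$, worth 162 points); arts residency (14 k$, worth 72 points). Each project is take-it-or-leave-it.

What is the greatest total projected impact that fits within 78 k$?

The ratio heuristic lands on solar retrofit + mobile clinic + food-bank expansion + arts residency (310) but leaves 13 k$ idle.
The 18 k$ tied up in solar retrofit and mobile clinic is better spent on wetland restoration — total rises to 347 (76 k$).
Next best is mobile clinic + wetland restoration + food-bank expansion at 343 (75 k$) — short by 4.

347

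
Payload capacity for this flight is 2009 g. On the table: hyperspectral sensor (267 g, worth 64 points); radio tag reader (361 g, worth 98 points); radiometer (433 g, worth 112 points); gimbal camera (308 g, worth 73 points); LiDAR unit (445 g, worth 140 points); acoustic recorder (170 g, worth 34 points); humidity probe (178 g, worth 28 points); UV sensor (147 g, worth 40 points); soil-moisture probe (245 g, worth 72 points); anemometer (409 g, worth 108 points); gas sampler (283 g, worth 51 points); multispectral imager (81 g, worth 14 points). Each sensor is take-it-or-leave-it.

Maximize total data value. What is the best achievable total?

A density-first pass picks hyperspectral sensor + radio tag reader + LiDAR unit + UV sensor + soil-moisture probe + anemometer + multispectral imager — 536 at 1955 g.
Using the slack differently, radiometer + gimbal camera + LiDAR unit + UV sensor + soil-moisture probe + anemometer comes to 545 at 1987 g.

545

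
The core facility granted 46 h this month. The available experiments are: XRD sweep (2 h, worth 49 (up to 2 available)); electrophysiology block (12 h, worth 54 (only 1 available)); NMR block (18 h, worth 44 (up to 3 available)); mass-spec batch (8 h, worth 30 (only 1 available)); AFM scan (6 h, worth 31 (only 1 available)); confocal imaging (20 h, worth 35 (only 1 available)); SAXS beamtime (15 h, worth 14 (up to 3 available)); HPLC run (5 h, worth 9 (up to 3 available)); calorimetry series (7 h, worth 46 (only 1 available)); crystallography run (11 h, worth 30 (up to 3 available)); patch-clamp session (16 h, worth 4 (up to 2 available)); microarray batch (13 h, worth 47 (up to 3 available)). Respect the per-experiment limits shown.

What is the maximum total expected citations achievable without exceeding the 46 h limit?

276

Ranking by ratio (expected citations/h): XRD sweep 24.50, calorimetry series 6.57, AFM scan 5.17, electrophysiology block 4.50.
The ratio heuristic lands on 2×XRD sweep + electrophysiology block + mass-spec batch + AFM scan + HPLC run + calorimetry series (268) but leaves 4 h idle.
The 13 h tied up in mass-spec batch and HPLC run is better spent on microarray batch — total rises to 276 (42 h).
The spare 4 h is too small for any remaining experiment, and no exchange beats 276.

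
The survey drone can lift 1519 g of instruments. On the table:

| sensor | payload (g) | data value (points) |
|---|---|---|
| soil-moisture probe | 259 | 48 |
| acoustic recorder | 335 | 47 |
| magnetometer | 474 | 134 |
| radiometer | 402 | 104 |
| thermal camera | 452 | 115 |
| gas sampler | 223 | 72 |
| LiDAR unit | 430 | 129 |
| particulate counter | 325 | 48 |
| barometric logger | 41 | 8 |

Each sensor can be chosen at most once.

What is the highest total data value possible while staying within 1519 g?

420

A density-first pass picks soil-moisture probe + magnetometer + gas sampler + LiDAR unit + barometric logger — 391 at 1427 g.
Reworking the packing: radiometer + thermal camera + gas sampler + LiDAR unit uses 1507 g and improves the total to 420.
The closest alternative, soil-moisture probe + magnetometer + gas sampler + LiDAR unit + barometric logger, reaches only 391.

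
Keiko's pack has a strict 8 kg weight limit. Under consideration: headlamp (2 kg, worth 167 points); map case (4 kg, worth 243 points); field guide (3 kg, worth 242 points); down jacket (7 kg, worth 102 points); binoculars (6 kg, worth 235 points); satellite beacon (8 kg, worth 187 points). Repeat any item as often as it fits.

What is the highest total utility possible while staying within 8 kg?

668

Best packing: 4×headlamp — 8 kg, 668 total.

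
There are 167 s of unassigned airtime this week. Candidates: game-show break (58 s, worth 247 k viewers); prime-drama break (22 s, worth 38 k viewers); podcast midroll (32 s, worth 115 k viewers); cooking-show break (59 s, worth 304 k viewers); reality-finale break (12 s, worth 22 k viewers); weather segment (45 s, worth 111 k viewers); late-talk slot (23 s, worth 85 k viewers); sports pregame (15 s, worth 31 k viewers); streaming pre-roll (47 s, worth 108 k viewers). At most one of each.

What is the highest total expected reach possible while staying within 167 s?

Greedy by ratio would take game-show break + cooking-show break + reality-finale break + late-talk slot + sports pregame: 167 s used, total 689.
Dropping reality-finale break and late-talk slot frees 35 s; slotting in podcast midroll (32 s) lifts the total to 697 at 164 s.
Every other selection either busts 167 s or fails to beat 697.

697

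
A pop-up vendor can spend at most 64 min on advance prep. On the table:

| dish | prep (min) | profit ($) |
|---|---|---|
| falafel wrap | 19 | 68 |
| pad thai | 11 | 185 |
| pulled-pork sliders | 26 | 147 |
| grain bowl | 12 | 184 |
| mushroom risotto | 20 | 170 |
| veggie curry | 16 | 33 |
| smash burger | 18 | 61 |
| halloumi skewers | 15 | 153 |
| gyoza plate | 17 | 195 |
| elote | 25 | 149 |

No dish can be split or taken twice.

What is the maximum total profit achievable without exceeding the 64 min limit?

The ratio heuristic lands on pad thai + grain bowl + halloumi skewers + gyoza plate (717) but leaves 9 min idle.
Dropping halloumi skewers frees 15 min; slotting in mushroom risotto (20 min) lifts the total to 734 at 60 min.
The closest alternative, pad thai + grain bowl + halloumi skewers + gyoza plate, reaches only 717.

734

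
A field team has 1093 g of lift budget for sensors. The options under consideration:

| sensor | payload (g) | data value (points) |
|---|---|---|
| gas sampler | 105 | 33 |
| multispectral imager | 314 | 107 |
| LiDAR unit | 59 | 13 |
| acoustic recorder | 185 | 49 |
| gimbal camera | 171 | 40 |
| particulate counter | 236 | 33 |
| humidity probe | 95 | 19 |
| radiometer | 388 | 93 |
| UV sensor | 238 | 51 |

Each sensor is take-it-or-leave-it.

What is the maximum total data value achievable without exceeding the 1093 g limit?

301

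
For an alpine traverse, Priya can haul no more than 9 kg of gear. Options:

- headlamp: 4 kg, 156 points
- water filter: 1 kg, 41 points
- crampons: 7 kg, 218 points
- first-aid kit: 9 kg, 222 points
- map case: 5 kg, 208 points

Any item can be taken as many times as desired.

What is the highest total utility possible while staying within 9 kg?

372

By utility per kg: map case 41.60, water filter 41.00, headlamp 39.00, crampons 31.14 lead.
Taking 4×water filter + map case: 9 kg used, 372 in utility.
Every other selection either busts 9 kg or fails to beat 372.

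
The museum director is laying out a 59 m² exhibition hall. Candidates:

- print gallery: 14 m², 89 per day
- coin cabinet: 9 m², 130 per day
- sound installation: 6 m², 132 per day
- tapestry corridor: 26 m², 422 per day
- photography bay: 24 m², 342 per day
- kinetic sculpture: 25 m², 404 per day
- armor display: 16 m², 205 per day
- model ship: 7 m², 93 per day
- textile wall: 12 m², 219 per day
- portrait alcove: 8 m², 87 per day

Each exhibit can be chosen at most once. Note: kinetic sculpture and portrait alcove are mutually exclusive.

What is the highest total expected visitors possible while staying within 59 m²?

The ratio heuristic lands on coin cabinet + sound installation + tapestry corridor + textile wall (903) but leaves 6 m² idle.
Replace tapestry corridor with kinetic sculpture + model ship: the trade gains 75 net, giving 978 at 59 m².

978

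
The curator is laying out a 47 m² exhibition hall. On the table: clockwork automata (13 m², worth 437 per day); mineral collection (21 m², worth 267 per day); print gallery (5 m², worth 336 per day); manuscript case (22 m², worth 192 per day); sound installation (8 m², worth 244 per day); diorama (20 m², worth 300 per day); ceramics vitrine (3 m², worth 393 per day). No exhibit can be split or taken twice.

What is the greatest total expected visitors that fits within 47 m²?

By expected visitors per m²: ceramics vitrine 131.00, print gallery 67.20, clockwork automata 33.62, sound installation 30.50 lead.
Filling by ratio: clockwork automata + print gallery + sound installation + ceramics vitrine for 1410, with 18 m² left unused.
Replace sound installation with diorama: the trade gains 56 net, giving 1466 at 41 m².
Runner-up clockwork automata + mineral collection + print gallery + ceramics vitrine tops out at 1433.

1466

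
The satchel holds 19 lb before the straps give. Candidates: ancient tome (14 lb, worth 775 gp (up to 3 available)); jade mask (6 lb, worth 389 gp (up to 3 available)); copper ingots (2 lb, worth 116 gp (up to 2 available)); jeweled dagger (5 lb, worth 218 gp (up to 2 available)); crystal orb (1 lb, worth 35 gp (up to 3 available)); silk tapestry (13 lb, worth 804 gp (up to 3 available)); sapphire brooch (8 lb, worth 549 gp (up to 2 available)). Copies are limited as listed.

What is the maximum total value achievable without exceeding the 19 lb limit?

The ratio ordering already packs tightly: copper ingots + crystal orb + 2×sapphire brooch, 19 lb, 1249.
No other feasible combination exceeds 1249.

1249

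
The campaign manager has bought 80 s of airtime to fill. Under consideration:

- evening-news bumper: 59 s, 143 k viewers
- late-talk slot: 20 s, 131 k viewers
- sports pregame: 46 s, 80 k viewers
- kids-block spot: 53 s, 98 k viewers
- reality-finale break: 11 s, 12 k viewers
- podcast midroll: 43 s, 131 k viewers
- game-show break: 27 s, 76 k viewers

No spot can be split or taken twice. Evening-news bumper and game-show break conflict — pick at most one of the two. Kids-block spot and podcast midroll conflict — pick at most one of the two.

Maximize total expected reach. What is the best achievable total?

274

Taking evening-news bumper + late-talk slot: 79 s used, 274 in expected reach.
The spare 1 s is too small for any remaining spot, and no feasible exchange beats 274.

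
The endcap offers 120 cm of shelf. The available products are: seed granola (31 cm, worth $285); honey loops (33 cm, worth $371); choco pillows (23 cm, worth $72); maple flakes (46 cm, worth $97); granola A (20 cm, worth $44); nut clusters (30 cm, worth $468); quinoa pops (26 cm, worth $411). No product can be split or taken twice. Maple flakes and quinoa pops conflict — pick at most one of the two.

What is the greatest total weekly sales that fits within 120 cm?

Density check — quinoa pops 15.81, nut clusters 15.60, honey loops 11.24, seed granola 9.19 are the best per cm.
The ratio ordering already packs tightly: seed granola + honey loops + nut clusters + quinoa pops, 120 cm, 1535.

1535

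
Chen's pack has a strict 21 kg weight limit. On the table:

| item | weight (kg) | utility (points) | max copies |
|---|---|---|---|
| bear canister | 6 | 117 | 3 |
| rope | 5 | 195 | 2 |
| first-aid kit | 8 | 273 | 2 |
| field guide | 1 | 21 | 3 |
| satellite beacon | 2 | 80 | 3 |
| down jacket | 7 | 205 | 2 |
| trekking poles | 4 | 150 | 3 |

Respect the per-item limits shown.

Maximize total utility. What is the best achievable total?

Density check — satellite beacon 40.00, rope 39.00, trekking poles 37.50 are the best per kg.
A density-first pass picks 2×rope + field guide + 3×satellite beacon + trekking poles — 801 at 21 kg.
The 8 kg tied up in rope and field guide and satellite beacon is better spent on 2×trekking poles — total rises to 805 (21 kg).

805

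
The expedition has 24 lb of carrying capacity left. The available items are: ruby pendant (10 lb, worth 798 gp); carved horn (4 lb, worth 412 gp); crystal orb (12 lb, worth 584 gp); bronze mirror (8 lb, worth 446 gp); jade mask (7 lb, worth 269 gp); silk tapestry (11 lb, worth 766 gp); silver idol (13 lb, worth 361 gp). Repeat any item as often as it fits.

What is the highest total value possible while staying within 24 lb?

By value per lb: carved horn 103.00, ruby pendant 79.80, silk tapestry 69.64, bronze mirror 55.75 lead.
6×carved horn uses 24 of the 24 lb and totals 2472.

2472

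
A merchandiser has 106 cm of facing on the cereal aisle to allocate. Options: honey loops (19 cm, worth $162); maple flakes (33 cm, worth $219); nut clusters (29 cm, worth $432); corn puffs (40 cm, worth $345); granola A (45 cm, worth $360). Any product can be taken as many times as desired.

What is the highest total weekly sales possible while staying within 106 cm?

1458

Density check — nut clusters 14.90, corn puffs 8.62, honey loops 8.53, granola A 8.00 are the best per cm.
Honey loops + 3×nut clusters uses 106 of the 106 cm and totals 1458.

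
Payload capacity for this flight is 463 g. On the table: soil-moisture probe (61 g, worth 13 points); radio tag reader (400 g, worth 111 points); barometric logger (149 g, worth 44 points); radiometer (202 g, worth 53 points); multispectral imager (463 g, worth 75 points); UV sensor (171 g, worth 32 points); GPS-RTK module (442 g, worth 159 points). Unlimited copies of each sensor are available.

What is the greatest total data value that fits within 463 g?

By data value per g: GPS-RTK module 0.36, barometric logger 0.30, radio tag reader 0.28, radiometer 0.26 lead.
Best packing: GPS-RTK module — 442 g, 159 total.
That's the maximum — no swap from here does better than 159.

159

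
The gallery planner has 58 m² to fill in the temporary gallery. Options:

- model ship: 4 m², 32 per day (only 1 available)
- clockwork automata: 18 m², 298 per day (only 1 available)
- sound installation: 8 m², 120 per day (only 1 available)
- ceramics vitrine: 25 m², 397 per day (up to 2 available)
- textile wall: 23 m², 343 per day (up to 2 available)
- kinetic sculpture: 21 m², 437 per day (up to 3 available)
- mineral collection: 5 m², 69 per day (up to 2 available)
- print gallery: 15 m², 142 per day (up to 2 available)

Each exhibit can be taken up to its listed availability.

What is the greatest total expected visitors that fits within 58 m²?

1063

Taking sound installation + 2×kinetic sculpture + mineral collection: 55 m² used, 1063 in expected visitors.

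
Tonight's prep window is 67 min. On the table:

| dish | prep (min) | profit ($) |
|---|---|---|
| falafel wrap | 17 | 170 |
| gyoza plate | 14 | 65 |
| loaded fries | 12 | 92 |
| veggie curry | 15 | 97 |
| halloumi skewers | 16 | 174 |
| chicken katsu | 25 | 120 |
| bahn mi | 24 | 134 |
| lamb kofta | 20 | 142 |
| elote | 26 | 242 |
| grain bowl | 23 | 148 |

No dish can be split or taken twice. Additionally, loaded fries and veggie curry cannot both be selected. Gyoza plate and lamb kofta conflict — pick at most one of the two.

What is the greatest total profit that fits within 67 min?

Ranking by ratio (profit/min): halloumi skewers 10.88, falafel wrap 10.00, elote 9.31, loaded fries 7.67.
Best packing: falafel wrap + halloumi skewers + elote — 59 min, 586 total.

586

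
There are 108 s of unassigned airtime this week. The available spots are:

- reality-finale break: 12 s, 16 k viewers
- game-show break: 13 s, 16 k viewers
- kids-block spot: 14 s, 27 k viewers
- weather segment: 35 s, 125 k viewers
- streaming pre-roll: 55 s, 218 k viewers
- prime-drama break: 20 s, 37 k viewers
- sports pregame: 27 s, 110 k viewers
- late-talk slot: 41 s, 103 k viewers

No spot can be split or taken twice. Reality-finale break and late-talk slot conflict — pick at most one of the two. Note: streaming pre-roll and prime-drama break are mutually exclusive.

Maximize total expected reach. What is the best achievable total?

371

The ratio ordering already packs tightly: reality-finale break + kids-block spot + streaming pre-roll + sports pregame, 108 s, 371.
That's the maximum — no feasible swap from here does better than 371.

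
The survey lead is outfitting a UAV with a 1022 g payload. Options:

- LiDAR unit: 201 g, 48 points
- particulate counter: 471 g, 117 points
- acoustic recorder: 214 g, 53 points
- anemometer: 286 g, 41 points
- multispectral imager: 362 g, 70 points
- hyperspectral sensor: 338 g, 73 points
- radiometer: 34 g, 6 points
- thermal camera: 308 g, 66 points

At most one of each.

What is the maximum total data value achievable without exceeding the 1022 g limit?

238

Density check — particulate counter 0.25, acoustic recorder 0.25, LiDAR unit 0.24, hyperspectral sensor 0.22 are the best per g.
Greedy by ratio would take LiDAR unit + particulate counter + acoustic recorder + radiometer: 920 g used, total 224.
Dropping acoustic recorder and radiometer frees 248 g; slotting in hyperspectral sensor (338 g) lifts the total to 238 at 1010 g.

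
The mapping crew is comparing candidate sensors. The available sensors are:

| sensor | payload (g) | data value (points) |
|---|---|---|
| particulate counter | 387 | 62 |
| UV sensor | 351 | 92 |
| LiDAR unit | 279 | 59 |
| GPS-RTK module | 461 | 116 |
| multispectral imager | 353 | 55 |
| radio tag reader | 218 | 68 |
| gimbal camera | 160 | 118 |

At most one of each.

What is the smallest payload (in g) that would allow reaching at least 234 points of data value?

621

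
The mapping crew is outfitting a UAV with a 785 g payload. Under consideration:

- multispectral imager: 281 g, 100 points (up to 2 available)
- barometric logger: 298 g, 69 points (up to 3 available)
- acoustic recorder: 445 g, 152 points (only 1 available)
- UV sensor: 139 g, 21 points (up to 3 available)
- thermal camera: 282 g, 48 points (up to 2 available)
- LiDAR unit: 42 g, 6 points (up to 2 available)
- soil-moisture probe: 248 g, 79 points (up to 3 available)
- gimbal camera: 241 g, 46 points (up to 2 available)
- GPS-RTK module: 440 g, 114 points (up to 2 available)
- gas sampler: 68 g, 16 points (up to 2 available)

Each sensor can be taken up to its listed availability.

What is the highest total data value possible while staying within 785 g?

The ratio heuristic lands on 2×multispectral imager + 2×LiDAR unit + 2×gas sampler (244) but leaves 3 g idle.
The 501 g tied up in multispectral imager and 2×LiDAR unit and 2×gas sampler is better spent on 2×soil-moisture probe — total rises to 258 (777 g).

258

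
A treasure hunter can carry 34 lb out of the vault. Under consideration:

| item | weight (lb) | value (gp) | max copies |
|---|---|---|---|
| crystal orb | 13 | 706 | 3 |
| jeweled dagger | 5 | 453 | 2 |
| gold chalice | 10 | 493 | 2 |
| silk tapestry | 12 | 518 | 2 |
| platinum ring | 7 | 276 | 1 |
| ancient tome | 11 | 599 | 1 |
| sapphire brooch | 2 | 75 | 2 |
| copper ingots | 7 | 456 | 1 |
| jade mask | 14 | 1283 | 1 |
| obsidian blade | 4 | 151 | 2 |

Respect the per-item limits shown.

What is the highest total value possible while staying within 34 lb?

2720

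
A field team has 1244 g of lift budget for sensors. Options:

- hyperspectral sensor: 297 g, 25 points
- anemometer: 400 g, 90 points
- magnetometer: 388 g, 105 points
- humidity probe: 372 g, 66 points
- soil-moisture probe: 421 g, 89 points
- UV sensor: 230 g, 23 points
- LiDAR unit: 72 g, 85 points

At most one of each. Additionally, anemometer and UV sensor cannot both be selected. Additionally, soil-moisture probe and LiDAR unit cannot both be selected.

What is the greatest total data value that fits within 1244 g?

Anemometer + magnetometer + humidity probe + LiDAR unit uses 1232 of the 1244 g and totals 346.
An exhaustive check of the 128 subsets confirms 346.

346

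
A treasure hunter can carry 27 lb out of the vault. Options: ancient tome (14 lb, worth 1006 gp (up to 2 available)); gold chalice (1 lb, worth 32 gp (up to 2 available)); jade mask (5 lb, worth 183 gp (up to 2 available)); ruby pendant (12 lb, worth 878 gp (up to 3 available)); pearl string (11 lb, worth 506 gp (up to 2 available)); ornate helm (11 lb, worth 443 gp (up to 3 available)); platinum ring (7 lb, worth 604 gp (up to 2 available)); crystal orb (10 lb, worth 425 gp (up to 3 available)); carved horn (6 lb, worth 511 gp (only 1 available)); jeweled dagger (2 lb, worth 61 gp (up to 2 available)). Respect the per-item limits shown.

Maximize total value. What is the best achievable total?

2121

Ranking by ratio (value/lb): platinum ring 86.29, carved horn 85.17, ruby pendant 73.17.
Taking the top-ratio items first gives 2×gold chalice + jade mask + 2×platinum ring + carved horn for 1966 (27 lb).
Dropping 2×gold chalice and jade mask and platinum ring frees 14 lb; slotting in ancient tome (14 lb) lifts the total to 2121 at 27 lb.
That's the maximum — no swap from here does better than 2121.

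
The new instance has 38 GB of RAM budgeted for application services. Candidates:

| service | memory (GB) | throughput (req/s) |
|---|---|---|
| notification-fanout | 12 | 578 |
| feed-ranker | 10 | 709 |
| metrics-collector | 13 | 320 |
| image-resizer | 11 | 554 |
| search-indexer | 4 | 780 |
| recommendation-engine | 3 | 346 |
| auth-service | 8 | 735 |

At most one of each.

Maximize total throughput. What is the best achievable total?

Taking the top-ratio services first gives feed-ranker + image-resizer + search-indexer + recommendation-engine + auth-service for 3124 (36 GB).
Replace image-resizer with notification-fanout: the trade gains 24 net, giving 3148 at 37 GB.
Next best is feed-ranker + image-resizer + search-indexer + recommendation-engine + auth-service at 3124 (36 GB) — short by 24.

3148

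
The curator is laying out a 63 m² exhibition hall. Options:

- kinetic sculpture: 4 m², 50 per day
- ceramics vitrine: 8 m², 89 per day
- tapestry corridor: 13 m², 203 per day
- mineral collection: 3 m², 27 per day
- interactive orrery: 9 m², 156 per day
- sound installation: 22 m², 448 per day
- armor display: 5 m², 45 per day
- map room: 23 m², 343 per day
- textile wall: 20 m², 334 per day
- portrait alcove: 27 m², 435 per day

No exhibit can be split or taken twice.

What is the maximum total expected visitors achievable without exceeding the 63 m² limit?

A density-first pass picks kinetic sculpture + ceramics vitrine + interactive orrery + sound installation + textile wall — 1077 at 63 m².
Replace ceramics vitrine and textile wall with portrait alcove: the trade gains 12 net, giving 1089 at 62 m².

1089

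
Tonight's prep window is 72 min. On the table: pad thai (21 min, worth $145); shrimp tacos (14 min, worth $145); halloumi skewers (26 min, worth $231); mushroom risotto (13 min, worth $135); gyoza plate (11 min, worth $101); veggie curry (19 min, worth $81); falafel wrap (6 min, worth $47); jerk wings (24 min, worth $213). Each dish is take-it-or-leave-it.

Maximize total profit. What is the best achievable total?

659

By profit per min: mushroom risotto 10.38, shrimp tacos 10.36, gyoza plate 9.18 lead.
Best packing: shrimp tacos + halloumi skewers + mushroom risotto + gyoza plate + falafel wrap — 70 min, 659 total.
Every other selection either busts 72 min or fails to beat 659.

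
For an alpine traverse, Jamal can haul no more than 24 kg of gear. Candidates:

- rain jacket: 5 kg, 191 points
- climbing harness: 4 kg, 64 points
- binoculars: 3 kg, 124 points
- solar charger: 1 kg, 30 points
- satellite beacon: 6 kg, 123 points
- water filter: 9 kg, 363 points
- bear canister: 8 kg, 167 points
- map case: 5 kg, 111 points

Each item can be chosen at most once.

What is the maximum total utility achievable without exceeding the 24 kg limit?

831

Ranking by ratio (utility/kg): binoculars 41.33, water filter 40.33, rain jacket 38.20, solar charger 30.00.
The ratio heuristic lands on rain jacket + binoculars + solar charger + water filter + map case (819) but leaves 1 kg idle.
The 5 kg tied up in map case is better spent on satellite beacon — total rises to 831 (24 kg).
Runner-up rain jacket + binoculars + solar charger + water filter + map case tops out at 819.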